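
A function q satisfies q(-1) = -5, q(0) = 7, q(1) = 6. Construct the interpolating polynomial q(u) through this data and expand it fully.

q(u) = -(13/2)u^2 + (11/2)u + 7

Newton's divided differences:
q[-1,0] = (7 - (-5)) / (0 - (-1)) = 12
q[0,1] = (6 - 7) / (1 - 0) = -1
q[-1,0,1] = (-1 - 12) / (1 - (-1)) = -13/2
q(u) = -5 + 12·(u + 1) + (-13/2)·(u + 1)u
Expanding: q(u) = -(13/2)u^2 + (11/2)u + 7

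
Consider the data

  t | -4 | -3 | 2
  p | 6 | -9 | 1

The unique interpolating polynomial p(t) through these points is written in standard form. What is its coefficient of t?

Build the Lagrange basis polynomials:
L_0(t) = (t + 3)(t - 2) / [6] = (1/6)t^2 + (1/6)t - 1
L_1(t) = (t + 4)(t - 2) / [-5] = -(1/5)t^2 - (2/5)t + 8/5
L_2(t) = (t + 4)(t + 3) / [30] = (1/30)t^2 + (7/30)t + 2/5
p(t) = 6·L_0 + (-9)·L_1 + 1·L_2
Only the coefficient of t is needed; take it from each L_i and combine:
6·(1/6) + (-9)·(-2/5) + 1·(7/30) = 29/6

29/6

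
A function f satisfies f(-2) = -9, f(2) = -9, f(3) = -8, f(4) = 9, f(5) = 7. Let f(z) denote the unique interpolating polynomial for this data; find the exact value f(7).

-2214/7

Evaluate each Lagrange basis at z = 7:
L_0(7) = (5)·(4)·(3)·(2)/[(-4)·(-5)·(-6)·(-7)] = 1/7
L_1(7) = (9)·(4)·(3)·(2)/[(4)·(-1)·(-2)·(-3)] = -9
L_2(7) = (9)·(5)·(3)·(2)/[(5)·(1)·(-1)·(-2)] = 27
L_3(7) = (9)·(5)·(4)·(2)/[(6)·(2)·(1)·(-1)] = -30
L_4(7) = (9)·(5)·(4)·(3)/[(7)·(3)·(2)·(1)] = 90/7
Sum: (-9)·(1/7) + (-9)·(-9) + (-8)·(27) + 9·(-30) + 7·(90/7) = -2214/7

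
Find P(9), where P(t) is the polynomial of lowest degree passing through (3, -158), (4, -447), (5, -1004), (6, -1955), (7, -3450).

-8792

Evaluate each Lagrange basis at t = 9:
L_0(9) = (5)·(4)·(3)·(2)/[(-1)·(-2)·(-3)·(-4)] = 5
L_1(9) = (6)·(4)·(3)·(2)/[(1)·(-1)·(-2)·(-3)] = -24
L_2(9) = (6)·(5)·(3)·(2)/[(2)·(1)·(-1)·(-2)] = 45
L_3(9) = (6)·(5)·(4)·(2)/[(3)·(2)·(1)·(-1)] = -40
L_4(9) = (6)·(5)·(4)·(3)/[(4)·(3)·(2)·(1)] = 15
Sum: (-158)·(5) + (-447)·(-24) + (-1004)·(45) + (-1955)·(-40) + (-3450)·(15) = -8792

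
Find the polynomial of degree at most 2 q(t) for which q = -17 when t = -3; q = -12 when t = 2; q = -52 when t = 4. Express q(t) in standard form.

q(t) = -3t^2 - 2t + 4

Build the Lagrange basis polynomials:
L_0(t) = (t - 2)(t - 4) / [35] = (1/35)t^2 - (6/35)t + 8/35
L_1(t) = (t + 3)(t - 4) / [-10] = -(1/10)t^2 + (1/10)t + 6/5
L_2(t) = (t + 3)(t - 2) / [14] = (1/14)t^2 + (1/14)t - 3/7
q(t) = (-17)·L_0 + (-12)·L_1 + (-52)·L_2
  (-17)·L_0(t) = -(17/35)t^2 + (102/35)t - 136/35
  (-12)·L_1(t) = (6/5)t^2 - (6/5)t - 72/5
  (-52)·L_2(t) = -(26/7)t^2 - (26/7)t + 156/7
Adding term by term: -3t^2 - 2t + 4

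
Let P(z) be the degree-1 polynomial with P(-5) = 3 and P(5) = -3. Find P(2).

-6/5

Evaluate each Lagrange basis at z = 2:
L_0(2) = (-3)/[(-10)] = 3/10
L_1(2) = (7)/[(10)] = 7/10
Sum: 3·(3/10) + (-3)·(7/10) = -6/5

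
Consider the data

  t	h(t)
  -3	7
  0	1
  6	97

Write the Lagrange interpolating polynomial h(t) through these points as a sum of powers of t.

Build the Lagrange basis polynomials:
L_0(t) = t(t - 6) / [27] = (1/27)t^2 - (2/9)t
L_1(t) = (t + 3)(t - 6) / [-18] = -(1/18)t^2 + (1/6)t + 1
L_2(t) = (t + 3)t / [54] = (1/54)t^2 + (1/18)t
h(t) = 7·L_0 + 1·L_1 + 97·L_2
  7·L_0(t) = (7/27)t^2 - (14/9)t
  1·L_1(t) = -(1/18)t^2 + (1/6)t + 1
  97·L_2(t) = (97/54)t^2 + (97/18)t
Adding term by term: 2t^2 + 4t + 1

h(t) = 2t^2 + 4t + 1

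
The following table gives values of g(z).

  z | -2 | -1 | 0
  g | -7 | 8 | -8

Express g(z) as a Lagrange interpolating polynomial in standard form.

L_0(z) = (z + 1)z / [2] = (1/2)z^2 + (1/2)z
L_1(z) = (z + 2)z / [-1] = -z^2 - 2z
L_2(z) = (z + 2)(z + 1) / [2] = (1/2)z^2 + (3/2)z + 1
g(z) = (-7)·L_0 + 8·L_1 + (-8)·L_2
  (-7)·L_0(z) = -(7/2)z^2 - (7/2)z
  8·L_1(z) = -8z^2 - 16z
  (-8)·L_2(z) = -4z^2 - 12z - 8
Adding term by term: -(31/2)z^2 - (63/2)z - 8

g(z) = -(31/2)z^2 - (63/2)z - 8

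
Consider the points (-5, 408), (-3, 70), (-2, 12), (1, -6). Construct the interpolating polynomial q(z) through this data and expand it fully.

q(z) = -4z^3 - 3z^2 + 3z - 2

Newton's divided differences:
q[-5,-3] = (70 - 408) / (-3 - (-5)) = -169
q[-3,-2] = (12 - 70) / (-2 - (-3)) = -58
q[-2,1] = (-6 - 12) / (1 - (-2)) = -6
q[-5,-3,-2] = (-58 - (-169)) / (-2 - (-5)) = 37
q[-3,-2,1] = (-6 - (-58)) / (1 - (-3)) = 13
q[-5,-3,-2,1] = (13 - 37) / (1 - (-5)) = -4
q(z) = 408 + (-169)·(z + 5) + 37·(z + 5)(z + 3) + (-4)·(z + 5)(z + 3)(z + 2)
Expanding: q(z) = -4z^3 - 3z^2 + 3z - 2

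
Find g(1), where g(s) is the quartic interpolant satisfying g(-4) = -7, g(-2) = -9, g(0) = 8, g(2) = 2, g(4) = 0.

Evaluate each Lagrange basis at s = 1:
L_0(1) = (3)·(1)·(-1)·(-3)/[(-2)·(-4)·(-6)·(-8)] = 3/128
L_1(1) = (5)·(1)·(-1)·(-3)/[(2)·(-2)·(-4)·(-6)] = -5/32
L_2(1) = (5)·(3)·(-1)·(-3)/[(4)·(2)·(-2)·(-4)] = 45/64
L_3(1) = (5)·(3)·(1)·(-3)/[(6)·(4)·(2)·(-2)] = 15/32
L_4(1) = (5)·(3)·(1)·(-1)/[(8)·(6)·(4)·(2)] = -5/128
Sum: (-7)·(3/128) + (-9)·(-5/32) + 8·(45/64) + 2·(15/32) + 0 = 999/128

999/128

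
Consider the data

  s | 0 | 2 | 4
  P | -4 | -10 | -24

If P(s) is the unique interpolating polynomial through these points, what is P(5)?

Evaluate each Lagrange basis at s = 5:
L_0(5) = (3)·(1)/[(-2)·(-4)] = 3/8
L_1(5) = (5)·(1)/[(2)·(-2)] = -5/4
L_2(5) = (5)·(3)/[(4)·(2)] = 15/8
Sum: (-4)·(3/8) + (-10)·(-5/4) + (-24)·(15/8) = -34

-34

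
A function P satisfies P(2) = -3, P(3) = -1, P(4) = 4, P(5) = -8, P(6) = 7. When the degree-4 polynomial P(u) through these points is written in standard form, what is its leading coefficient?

Build the Lagrange basis polynomials:
L_0(u) = (u - 3)(u - 4)(u - 5)(u - 6) / [24] = (1/24)u^4 - (3/4)u^3 + (119/24)u^2 - (57/4)u + 15
L_1(u) = (u - 2)(u - 4)(u - 5)(u - 6) / [-6] = -(1/6)u^4 + (17/6)u^3 - (52/3)u^2 + (134/3)u - 40
L_2(u) = (u - 2)(u - 3)(u - 5)(u - 6) / [4] = (1/4)u^4 - 4u^3 + (91/4)u^2 - 54u + 45
L_3(u) = (u - 2)(u - 3)(u - 4)(u - 6) / [-6] = -(1/6)u^4 + (5/2)u^3 - (40/3)u^2 + 30u - 24
L_4(u) = (u - 2)(u - 3)(u - 4)(u - 5) / [24] = (1/24)u^4 - (7/12)u^3 + (71/24)u^2 - (77/12)u + 5
P(u) = (-3)·L_0 + (-1)·L_1 + 4·L_2 + (-8)·L_3 + 7·L_4
Only the coefficient of u^4 is needed; take it from each L_i and combine:
(-3)·(1/24) + (-1)·(-1/6) + 4·(1/4) + (-8)·(-1/6) + 7·(1/24) = 8/3

8/3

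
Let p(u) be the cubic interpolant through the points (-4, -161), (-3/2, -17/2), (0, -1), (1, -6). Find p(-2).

Using Newton's divided-difference form:
p[-4,-3/2] = (-17/2 - (-161)) / (-3/2 - (-4)) = 61
p[-3/2,0] = (-1 - (-17/2)) / (0 - (-3/2)) = 5
p[0,1] = (-6 - (-1)) / (1 - 0) = -5
p[-4,-3/2,0] = (5 - 61) / (0 - (-4)) = -14
p[-3/2,0,1] = (-5 - 5) / (1 - (-3/2)) = -4
p[-4,-3/2,0,1] = (-4 - (-14)) / (1 - (-4)) = 2
p(-2) = -161 + 61·(2) + (-14)·(2)·(-1/2) + 2·(2)·(-1/2)·(-2) = -21

-21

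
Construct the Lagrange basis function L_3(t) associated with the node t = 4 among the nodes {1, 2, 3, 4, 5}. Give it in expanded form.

L_3(t) = (t - 1)(t - 2)(t - 3)(t - 5) / [(3)·(2)·(1)·(-1)]
       = (t^4 - 11t^3 + 41t^2 - 61t + 30) / (-6)

L_3(t) = -(1/6)t^4 + (11/6)t^3 - (41/6)t^2 + (61/6)t - 5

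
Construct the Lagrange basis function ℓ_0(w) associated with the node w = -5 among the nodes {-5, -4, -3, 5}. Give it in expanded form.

ℓ_0(w) = (w + 4)(w + 3)(w - 5) / [(-1)·(-2)·(-10)]
       = (w^3 + 2w^2 - 23w - 60) / (-20)

ℓ_0(w) = -(1/20)w^3 - (1/10)w^2 + (23/20)w + 3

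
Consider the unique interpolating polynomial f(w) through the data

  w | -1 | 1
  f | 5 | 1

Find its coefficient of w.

The leading coefficient equals the top divided difference f[-1,1].
f[-1,1] = (1 - 5) / (1 - (-1)) = -2

-2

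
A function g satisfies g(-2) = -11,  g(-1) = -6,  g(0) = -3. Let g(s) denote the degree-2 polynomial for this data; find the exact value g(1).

L_0(1) = (2)·(1)/[(-1)·(-2)] = 1
L_1(1) = (3)·(1)/[(1)·(-1)] = -3
L_2(1) = (3)·(2)/[(2)·(1)] = 3
Sum: (-11)·(1) + (-6)·(-3) + (-3)·(3) = -2

-2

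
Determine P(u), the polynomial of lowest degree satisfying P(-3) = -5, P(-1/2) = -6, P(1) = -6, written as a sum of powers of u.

Build the Lagrange basis polynomials:
L_0(u) = (u + 1/2)(u - 1) / [10] = (1/10)u^2 - (1/20)u - 1/20
L_1(u) = (u + 3)(u - 1) / [-15/4] = -(4/15)u^2 - (8/15)u + 4/5
L_2(u) = (u + 3)(u + 1/2) / [6] = (1/6)u^2 + (7/12)u + 1/4
P(u) = (-5)·L_0 + (-6)·L_1 + (-6)·L_2
  (-5)·L_0(u) = -(1/2)u^2 + (1/4)u + 1/4
  (-6)·L_1(u) = (8/5)u^2 + (16/5)u - 24/5
  (-6)·L_2(u) = -u^2 - (7/2)u - 3/2
Adding term by term: (1/10)u^2 - (1/20)u - 121/20

P(u) = (1/10)u^2 - (1/20)u - 121/20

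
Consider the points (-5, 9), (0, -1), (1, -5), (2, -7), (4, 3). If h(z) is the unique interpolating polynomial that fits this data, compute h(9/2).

163/16

Evaluate each Lagrange basis at z = 9/2:
L_0(9/2) = (9/2)·(7/2)·(5/2)·(1/2)/[(-5)·(-6)·(-7)·(-9)] = 1/96
L_1(9/2) = (19/2)·(7/2)·(5/2)·(1/2)/[(5)·(-1)·(-2)·(-4)] = -133/128
L_2(9/2) = (19/2)·(9/2)·(5/2)·(1/2)/[(6)·(1)·(-1)·(-3)] = 95/32
L_3(9/2) = (19/2)·(9/2)·(7/2)·(1/2)/[(7)·(2)·(1)·(-2)] = -171/64
L_4(9/2) = (19/2)·(9/2)·(7/2)·(5/2)/[(9)·(4)·(3)·(2)] = 665/384
Sum: 9·(1/96) + (-1)·(-133/128) + (-5)·(95/32) + (-7)·(-171/64) + 3·(665/384) = 163/16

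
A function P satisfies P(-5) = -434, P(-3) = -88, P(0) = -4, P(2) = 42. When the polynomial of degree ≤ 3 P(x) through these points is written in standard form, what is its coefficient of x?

L_0(x) = (x + 3)x(x - 2) / [-70] = -(1/70)x^3 - (1/70)x^2 + (3/35)x
L_1(x) = (x + 5)x(x - 2) / [30] = (1/30)x^3 + (1/10)x^2 - (1/3)x
L_2(x) = (x + 5)(x + 3)(x - 2) / [-30] = -(1/30)x^3 - (1/5)x^2 + (1/30)x + 1
L_3(x) = (x + 5)(x + 3)x / [70] = (1/70)x^3 + (4/35)x^2 + (3/14)x
P(x) = (-434)·L_0 + (-88)·L_1 + (-4)·L_2 + 42·L_3
Only the coefficient of x is needed; take it from each L_i and combine:
(-434)·(3/35) + (-88)·(-1/3) + (-4)·(1/30) + 42·(3/14) = 1

1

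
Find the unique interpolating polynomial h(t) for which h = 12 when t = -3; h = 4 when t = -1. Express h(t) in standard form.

L_0(t) = (t + 1) / [-2] = -(1/2)t - 1/2
L_1(t) = (t + 3) / [2] = (1/2)t + 3/2
h(t) = 12·L_0 + 4·L_1
  12·L_0(t) = -6t - 6
  4·L_1(t) = 2t + 6
Adding term by term: -4t

h(t) = -4t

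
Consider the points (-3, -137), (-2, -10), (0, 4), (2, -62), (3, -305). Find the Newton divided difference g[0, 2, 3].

-70

g[0,2] = (-62 - 4) / (2 - 0) = -33
g[2,3] = (-305 - (-62)) / (3 - 2) = -243
g[0,2,3] = (-243 - (-33)) / (3 - 0) = -70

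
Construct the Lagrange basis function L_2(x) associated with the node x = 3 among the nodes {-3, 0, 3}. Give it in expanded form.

L_2(x) = (x + 3)x / [(6)·(3)]
       = (x^2 + 3x) / (18)

L_2(x) = (1/18)x^2 + (1/6)x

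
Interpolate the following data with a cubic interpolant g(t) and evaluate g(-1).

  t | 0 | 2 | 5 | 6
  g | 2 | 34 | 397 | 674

Using Newton's divided-difference form:
g[0,2] = (34 - 2) / (2 - 0) = 16
g[2,5] = (397 - 34) / (5 - 2) = 121
g[5,6] = (674 - 397) / (6 - 5) = 277
g[0,2,5] = (121 - 16) / (5 - 0) = 21
g[2,5,6] = (277 - 121) / (6 - 2) = 39
g[0,2,5,6] = (39 - 21) / (6 - 0) = 3
g(-1) = 2 + 16·(-1) + 21·(-1)·(-3) + 3·(-1)·(-3)·(-6) = -5

-5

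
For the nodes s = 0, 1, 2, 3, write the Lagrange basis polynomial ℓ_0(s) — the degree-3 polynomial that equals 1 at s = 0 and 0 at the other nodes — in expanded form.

ℓ_0(s) = (s - 1)(s - 2)(s - 3) / [(-1)·(-2)·(-3)]
       = (s^3 - 6s^2 + 11s - 6) / (-6)

ℓ_0(s) = -(1/6)s^3 + s^2 - (11/6)s + 1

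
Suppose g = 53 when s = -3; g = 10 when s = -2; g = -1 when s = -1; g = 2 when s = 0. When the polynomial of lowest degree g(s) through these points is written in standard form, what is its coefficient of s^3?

-3

The leading coefficient equals the top divided difference g[-3,-2,-1,0].
g[-3,-2] = (10 - 53) / (-2 - (-3)) = -43
g[-2,-1] = (-1 - 10) / (-1 - (-2)) = -11
g[-1,0] = (2 - (-1)) / (0 - (-1)) = 3
g[-3,-2,-1] = (-11 - (-43)) / (-1 - (-3)) = 16
g[-2,-1,0] = (3 - (-11)) / (0 - (-2)) = 7
g[-3,-2,-1,0] = (7 - 16) / (0 - (-3)) = -3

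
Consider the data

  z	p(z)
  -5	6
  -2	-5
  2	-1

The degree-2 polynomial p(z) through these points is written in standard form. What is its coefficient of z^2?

The leading coefficient equals the top divided difference p[-5,-2,2].
p[-5,-2] = (-5 - 6) / (-2 - (-5)) = -11/3
p[-2,2] = (-1 - (-5)) / (2 - (-2)) = 1
p[-5,-2,2] = (1 - (-11/3)) / (2 - (-5)) = 2/3

2/3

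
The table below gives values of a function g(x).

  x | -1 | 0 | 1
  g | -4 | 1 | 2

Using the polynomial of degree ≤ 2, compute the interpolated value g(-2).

Evaluate each Lagrange basis at x = -2:
L_0(-2) = (-2)·(-3)/[(-1)·(-2)] = 3
L_1(-2) = (-1)·(-3)/[(1)·(-1)] = -3
L_2(-2) = (-1)·(-2)/[(2)·(1)] = 1
Sum: (-4)·(3) + 1·(-3) + 2·(1) = -13

-13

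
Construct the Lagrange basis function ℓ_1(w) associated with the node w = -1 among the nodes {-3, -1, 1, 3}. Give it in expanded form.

ℓ_1(w) = (1/16)w^3 - (1/16)w^2 - (9/16)w + 9/16

ℓ_1(w) = (w + 3)(w - 1)(w - 3) / [(2)·(-2)·(-4)]
       = (w^3 - w^2 - 9w + 9) / (16)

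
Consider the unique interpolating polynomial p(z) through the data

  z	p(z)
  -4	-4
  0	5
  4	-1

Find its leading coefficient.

Build the Lagrange basis polynomials:
L_0(z) = z(z - 4) / [32] = (1/32)z^2 - (1/8)z
L_1(z) = (z + 4)(z - 4) / [-16] = -(1/16)z^2 + 1
L_2(z) = (z + 4)z / [32] = (1/32)z^2 + (1/8)z
p(z) = (-4)·L_0 + 5·L_1 + (-1)·L_2
Only the coefficient of z^2 is needed; take it from each L_i and combine:
(-4)·(1/32) + 5·(-1/16) + (-1)·(1/32) = -15/32

-15/32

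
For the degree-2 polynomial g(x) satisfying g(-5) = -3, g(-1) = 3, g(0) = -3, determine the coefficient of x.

-15/2

L_0(x) = (x + 1)x / [20] = (1/20)x^2 + (1/20)x
L_1(x) = (x + 5)x / [-4] = -(1/4)x^2 - (5/4)x
L_2(x) = (x + 5)(x + 1) / [5] = (1/5)x^2 + (6/5)x + 1
g(x) = (-3)·L_0 + 3·L_1 + (-3)·L_2
Only the coefficient of x is needed; take it from each L_i and combine:
(-3)·(1/20) + 3·(-5/4) + (-3)·(6/5) = -15/2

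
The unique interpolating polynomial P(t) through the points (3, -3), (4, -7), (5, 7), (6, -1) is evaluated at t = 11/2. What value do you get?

Using Newton's divided-difference form:
P[3,4] = (-7 - (-3)) / (4 - 3) = -4
P[4,5] = (7 - (-7)) / (5 - 4) = 14
P[5,6] = (-1 - 7) / (6 - 5) = -8
P[3,4,5] = (14 - (-4)) / (5 - 3) = 9
P[4,5,6] = (-8 - 14) / (6 - 4) = -11
P[3,4,5,6] = (-11 - 9) / (6 - 3) = -20/3
P(11/2) = -3 + (-4)·(5/2) + 9·(5/2)·(3/2) + (-20/3)·(5/2)·(3/2)·(1/2) = 33/4

33/4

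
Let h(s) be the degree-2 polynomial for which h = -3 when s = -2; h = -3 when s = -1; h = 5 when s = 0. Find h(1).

21

Using Newton's divided-difference form:
h[-2,-1] = (-3 - (-3)) / (-1 - (-2)) = 0
h[-1,0] = (5 - (-3)) / (0 - (-1)) = 8
h[-2,-1,0] = (8 - 0) / (0 - (-2)) = 4
h(1) = -3 + 0·(3) + 4·(3)·(2) = 21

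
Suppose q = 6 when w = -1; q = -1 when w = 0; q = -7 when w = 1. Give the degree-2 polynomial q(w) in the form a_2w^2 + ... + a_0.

q(w) = (1/2)w^2 - (13/2)w - 1

L_0(w) = w(w - 1) / [2] = (1/2)w^2 - (1/2)w
L_1(w) = (w + 1)(w - 1) / [-1] = -w^2 + 1
L_2(w) = (w + 1)w / [2] = (1/2)w^2 + (1/2)w
q(w) = 6·L_0 + (-1)·L_1 + (-7)·L_2
  6·L_0(w) = 3w^2 - 3w
  (-1)·L_1(w) = w^2 - 1
  (-7)·L_2(w) = -(7/2)w^2 - (7/2)w
Adding term by term: (1/2)w^2 - (13/2)w - 1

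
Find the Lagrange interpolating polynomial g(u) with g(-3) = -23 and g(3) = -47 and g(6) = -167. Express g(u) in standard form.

g(u) = -4u^2 - 4u + 1

L_0(u) = (u - 3)(u - 6) / [54] = (1/54)u^2 - (1/6)u + 1/3
L_1(u) = (u + 3)(u - 6) / [-18] = -(1/18)u^2 + (1/6)u + 1
L_2(u) = (u + 3)(u - 3) / [27] = (1/27)u^2 - 1/3
g(u) = (-23)·L_0 + (-47)·L_1 + (-167)·L_2
  (-23)·L_0(u) = -(23/54)u^2 + (23/6)u - 23/3
  (-47)·L_1(u) = (47/18)u^2 - (47/6)u - 47
  (-167)·L_2(u) = -(167/27)u^2 + 167/3
Adding term by term: -4u^2 - 4u + 1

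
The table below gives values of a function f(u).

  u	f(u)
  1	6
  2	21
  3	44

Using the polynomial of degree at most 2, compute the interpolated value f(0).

Using Newton's divided-difference form:
f[1,2] = (21 - 6) / (2 - 1) = 15
f[2,3] = (44 - 21) / (3 - 2) = 23
f[1,2,3] = (23 - 15) / (3 - 1) = 4
f(0) = 6 + 15·(-1) + 4·(-1)·(-2) = -1

-1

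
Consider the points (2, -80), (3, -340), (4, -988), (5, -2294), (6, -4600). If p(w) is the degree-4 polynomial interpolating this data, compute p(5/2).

Evaluate each Lagrange basis at w = 5/2:
L_0(5/2) = (-1/2)·(-3/2)·(-5/2)·(-7/2)/[(-1)·(-2)·(-3)·(-4)] = 35/128
L_1(5/2) = (1/2)·(-3/2)·(-5/2)·(-7/2)/[(1)·(-1)·(-2)·(-3)] = 35/32
L_2(5/2) = (1/2)·(-1/2)·(-5/2)·(-7/2)/[(2)·(1)·(-1)·(-2)] = -35/64
L_3(5/2) = (1/2)·(-1/2)·(-3/2)·(-7/2)/[(3)·(2)·(1)·(-1)] = 7/32
L_4(5/2) = (1/2)·(-1/2)·(-3/2)·(-5/2)/[(4)·(3)·(2)·(1)] = -5/128
Sum: (-80)·(35/128) + (-340)·(35/32) + (-988)·(-35/64) + (-2294)·(7/32) + (-4600)·(-5/128) = -2809/16

-2809/16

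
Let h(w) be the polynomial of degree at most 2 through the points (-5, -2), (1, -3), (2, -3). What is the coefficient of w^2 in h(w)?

Build the Lagrange basis polynomials:
L_0(w) = (w - 1)(w - 2) / [42] = (1/42)w^2 - (1/14)w + 1/21
L_1(w) = (w + 5)(w - 2) / [-6] = -(1/6)w^2 - (1/2)w + 5/3
L_2(w) = (w + 5)(w - 1) / [7] = (1/7)w^2 + (4/7)w - 5/7
h(w) = (-2)·L_0 + (-3)·L_1 + (-3)·L_2
Only the coefficient of w^2 is needed; take it from each L_i and combine:
(-2)·(1/42) + (-3)·(-1/6) + (-3)·(1/7) = 1/42

1/42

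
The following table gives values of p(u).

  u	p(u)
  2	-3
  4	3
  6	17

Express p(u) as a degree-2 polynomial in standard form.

Build the Lagrange basis polynomials:
L_0(u) = (u - 4)(u - 6) / [8] = (1/8)u^2 - (5/4)u + 3
L_1(u) = (u - 2)(u - 6) / [-4] = -(1/4)u^2 + 2u - 3
L_2(u) = (u - 2)(u - 4) / [8] = (1/8)u^2 - (3/4)u + 1
p(u) = (-3)·L_0 + 3·L_1 + 17·L_2
  (-3)·L_0(u) = -(3/8)u^2 + (15/4)u - 9
  3·L_1(u) = -(3/4)u^2 + 6u - 9
  17·L_2(u) = (17/8)u^2 - (51/4)u + 17
Adding term by term: u^2 - 3u - 1

p(u) = u^2 - 3u - 1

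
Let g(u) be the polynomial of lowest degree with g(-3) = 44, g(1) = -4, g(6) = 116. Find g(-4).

76

Using Newton's divided-difference form:
g[-3,1] = (-4 - 44) / (1 - (-3)) = -12
g[1,6] = (116 - (-4)) / (6 - 1) = 24
g[-3,1,6] = (24 - (-12)) / (6 - (-3)) = 4
g(-4) = 44 + (-12)·(-1) + 4·(-1)·(-5) = 76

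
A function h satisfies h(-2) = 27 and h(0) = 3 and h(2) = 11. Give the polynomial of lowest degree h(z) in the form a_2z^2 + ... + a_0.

Build the Lagrange basis polynomials:
L_0(z) = z(z - 2) / [8] = (1/8)z^2 - (1/4)z
L_1(z) = (z + 2)(z - 2) / [-4] = -(1/4)z^2 + 1
L_2(z) = (z + 2)z / [8] = (1/8)z^2 + (1/4)z
h(z) = 27·L_0 + 3·L_1 + 11·L_2
  27·L_0(z) = (27/8)z^2 - (27/4)z
  3·L_1(z) = -(3/4)z^2 + 3
  11·L_2(z) = (11/8)z^2 + (11/4)z
Adding term by term: 4z^2 - 4z + 3

h(z) = 4z^2 - 4z + 3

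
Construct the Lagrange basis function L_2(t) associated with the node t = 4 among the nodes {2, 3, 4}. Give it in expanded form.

L_2(t) = (t - 2)(t - 3) / [(2)·(1)]
       = (t^2 - 5t + 6) / (2)

L_2(t) = (1/2)t^2 - (5/2)t + 3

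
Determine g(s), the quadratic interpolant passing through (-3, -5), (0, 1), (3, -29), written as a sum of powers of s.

g(s) = -2s^2 - 4s + 1

L_0(s) = s(s - 3) / [18] = (1/18)s^2 - (1/6)s
L_1(s) = (s + 3)(s - 3) / [-9] = -(1/9)s^2 + 1
L_2(s) = (s + 3)s / [18] = (1/18)s^2 + (1/6)s
g(s) = (-5)·L_0 + 1·L_1 + (-29)·L_2
  (-5)·L_0(s) = -(5/18)s^2 + (5/6)s
  1·L_1(s) = -(1/9)s^2 + 1
  (-29)·L_2(s) = -(29/18)s^2 - (29/6)s
Adding term by term: -2s^2 - 4s + 1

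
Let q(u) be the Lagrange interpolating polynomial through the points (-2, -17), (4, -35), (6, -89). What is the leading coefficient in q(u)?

The leading coefficient equals the top divided difference q[-2,4,6].
q[-2,4] = (-35 - (-17)) / (4 - (-2)) = -3
q[4,6] = (-89 - (-35)) / (6 - 4) = -27
q[-2,4,6] = (-27 - (-3)) / (6 - (-2)) = -3

-3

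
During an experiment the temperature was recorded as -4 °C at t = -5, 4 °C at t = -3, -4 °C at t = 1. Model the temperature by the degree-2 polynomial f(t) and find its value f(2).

Evaluate each Lagrange basis at t = 2:
L_0(2) = (5)·(1)/[(-2)·(-6)] = 5/12
L_1(2) = (7)·(1)/[(2)·(-4)] = -7/8
L_2(2) = (7)·(5)/[(6)·(4)] = 35/24
Sum: (-4)·(5/12) + 4·(-7/8) + (-4)·(35/24) = -11

-11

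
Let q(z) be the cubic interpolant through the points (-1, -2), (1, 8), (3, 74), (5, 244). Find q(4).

143

Using Newton's divided-difference form:
q[-1,1] = (8 - (-2)) / (1 - (-1)) = 5
q[1,3] = (74 - 8) / (3 - 1) = 33
q[3,5] = (244 - 74) / (5 - 3) = 85
q[-1,1,3] = (33 - 5) / (3 - (-1)) = 7
q[1,3,5] = (85 - 33) / (5 - 1) = 13
q[-1,1,3,5] = (13 - 7) / (5 - (-1)) = 1
q(4) = -2 + 5·(5) + 7·(5)·(3) + 1·(5)·(3)·(1) = 143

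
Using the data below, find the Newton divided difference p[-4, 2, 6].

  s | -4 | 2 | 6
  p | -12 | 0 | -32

-1

p[-4,2] = (0 - (-12)) / (2 - (-4)) = 2
p[2,6] = (-32 - 0) / (6 - 2) = -8
p[-4,2,6] = (-8 - 2) / (6 - (-4)) = -1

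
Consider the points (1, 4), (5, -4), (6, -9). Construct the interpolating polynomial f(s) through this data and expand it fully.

f(s) = -(3/5)s^2 + (8/5)s + 3

L_0(s) = (s - 5)(s - 6) / [20] = (1/20)s^2 - (11/20)s + 3/2
L_1(s) = (s - 1)(s - 6) / [-4] = -(1/4)s^2 + (7/4)s - 3/2
L_2(s) = (s - 1)(s - 5) / [5] = (1/5)s^2 - (6/5)s + 1
f(s) = 4·L_0 + (-4)·L_1 + (-9)·L_2
  4·L_0(s) = (1/5)s^2 - (11/5)s + 6
  (-4)·L_1(s) = s^2 - 7s + 6
  (-9)·L_2(s) = -(9/5)s^2 + (54/5)s - 9
Adding term by term: -(3/5)s^2 + (8/5)s + 3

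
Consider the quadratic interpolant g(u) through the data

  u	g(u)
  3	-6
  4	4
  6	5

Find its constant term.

-74

L_0(u) = (u - 4)(u - 6) / [3] = (1/3)u^2 - (10/3)u + 8
L_1(u) = (u - 3)(u - 6) / [-2] = -(1/2)u^2 + (9/2)u - 9
L_2(u) = (u - 3)(u - 4) / [6] = (1/6)u^2 - (7/6)u + 2
g(u) = (-6)·L_0 + 4·L_1 + 5·L_2
Only the constant term is needed; take it from each L_i and combine:
(-6)·(8) + 4·(-9) + 5·(2) = -74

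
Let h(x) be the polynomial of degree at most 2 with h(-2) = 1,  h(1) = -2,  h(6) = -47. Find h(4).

L_0(4) = (3)·(-2)/[(-3)·(-8)] = -1/4
L_1(4) = (6)·(-2)/[(3)·(-5)] = 4/5
L_2(4) = (6)·(3)/[(8)·(5)] = 9/20
Sum: 1·(-1/4) + (-2)·(4/5) + (-47)·(9/20) = -23

-23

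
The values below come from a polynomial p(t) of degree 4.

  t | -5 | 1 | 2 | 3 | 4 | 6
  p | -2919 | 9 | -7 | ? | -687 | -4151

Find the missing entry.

-167

The 5 known values determine p uniquely (degree ≤ 4).
L_0(3) = (2)·(1)·(-1)·(-3)/[(-6)·(-7)·(-9)·(-11)] = 1/693
L_1(3) = (8)·(1)·(-1)·(-3)/[(6)·(-1)·(-3)·(-5)] = -4/15
L_2(3) = (8)·(2)·(-1)·(-3)/[(7)·(1)·(-2)·(-4)] = 6/7
L_3(3) = (8)·(2)·(1)·(-3)/[(9)·(3)·(2)·(-2)] = 4/9
L_4(3) = (8)·(2)·(1)·(-1)/[(11)·(5)·(4)·(2)] = -2/55
Sum: (-2919)·(1/693) + 9·(-4/15) + (-7)·(6/7) + (-687)·(4/9) + (-4151)·(-2/55) = -167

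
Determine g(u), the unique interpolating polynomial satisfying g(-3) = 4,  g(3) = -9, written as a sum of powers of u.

Build the Lagrange basis polynomials:
L_0(u) = (u - 3) / [-6] = -(1/6)u + 1/2
L_1(u) = (u + 3) / [6] = (1/6)u + 1/2
g(u) = 4·L_0 + (-9)·L_1
  4·L_0(u) = -(2/3)u + 2
  (-9)·L_1(u) = -(3/2)u - 9/2
Adding term by term: -(13/6)u - 5/2

g(u) = -(13/6)u - 5/2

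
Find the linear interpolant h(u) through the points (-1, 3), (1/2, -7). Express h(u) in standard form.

h(u) = -(20/3)u - 11/3

L_0(u) = (u - 1/2) / [-3/2] = -(2/3)u + 1/3
L_1(u) = (u + 1) / [3/2] = (2/3)u + 2/3
h(u) = 3·L_0 + (-7)·L_1
  3·L_0(u) = -2u + 1
  (-7)·L_1(u) = -(14/3)u - 14/3
Adding term by term: -(20/3)u - 11/3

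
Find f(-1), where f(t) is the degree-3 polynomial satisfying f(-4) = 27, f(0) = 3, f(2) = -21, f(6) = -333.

3

Evaluate each Lagrange basis at t = -1:
L_0(-1) = (-1)·(-3)·(-7)/[(-4)·(-6)·(-10)] = 7/80
L_1(-1) = (3)·(-3)·(-7)/[(4)·(-2)·(-6)] = 21/16
L_2(-1) = (3)·(-1)·(-7)/[(6)·(2)·(-4)] = -7/16
L_3(-1) = (3)·(-1)·(-3)/[(10)·(6)·(4)] = 3/80
Sum: 27·(7/80) + 3·(21/16) + (-21)·(-7/16) + (-333)·(3/80) = 3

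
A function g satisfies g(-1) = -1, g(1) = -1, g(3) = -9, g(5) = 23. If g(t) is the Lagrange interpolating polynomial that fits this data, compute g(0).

3

Evaluate each Lagrange basis at t = 0:
L_0(0) = (-1)·(-3)·(-5)/[(-2)·(-4)·(-6)] = 5/16
L_1(0) = (1)·(-3)·(-5)/[(2)·(-2)·(-4)] = 15/16
L_2(0) = (1)·(-1)·(-5)/[(4)·(2)·(-2)] = -5/16
L_3(0) = (1)·(-1)·(-3)/[(6)·(4)·(2)] = 1/16
Sum: (-1)·(5/16) + (-1)·(15/16) + (-9)·(-5/16) + 23·(1/16) = 3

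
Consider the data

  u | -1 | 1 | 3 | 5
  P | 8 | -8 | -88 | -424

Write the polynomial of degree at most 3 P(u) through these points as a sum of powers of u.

Newton's divided differences:
P[-1,1] = (-8 - 8) / (1 - (-1)) = -8
P[1,3] = (-88 - (-8)) / (3 - 1) = -40
P[3,5] = (-424 - (-88)) / (5 - 3) = -168
P[-1,1,3] = (-40 - (-8)) / (3 - (-1)) = -8
P[1,3,5] = (-168 - (-40)) / (5 - 1) = -32
P[-1,1,3,5] = (-32 - (-8)) / (5 - (-1)) = -4
P(u) = 8 + (-8)·(u + 1) + (-8)·(u + 1)(u - 1) + (-4)·(u + 1)(u - 1)(u - 3)
Expanding: P(u) = -4u^3 + 4u^2 - 4u - 4

P(u) = -4u^3 + 4u^2 - 4u - 4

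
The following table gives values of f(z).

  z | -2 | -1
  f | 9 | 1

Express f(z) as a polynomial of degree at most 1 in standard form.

L_0(z) = (z + 1) / [-1] = -z - 1
L_1(z) = (z + 2) / [1] = z + 2
f(z) = 9·L_0 + 1·L_1
  9·L_0(z) = -9z - 9
  1·L_1(z) = z + 2
Adding term by term: -8z - 7

f(z) = -8z - 7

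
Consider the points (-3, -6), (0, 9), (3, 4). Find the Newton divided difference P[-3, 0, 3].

P[-3,0] = (9 - (-6)) / (0 - (-3)) = 5
P[0,3] = (4 - 9) / (3 - 0) = -5/3
P[-3,0,3] = (-5/3 - 5) / (3 - (-3)) = -10/9

-10/9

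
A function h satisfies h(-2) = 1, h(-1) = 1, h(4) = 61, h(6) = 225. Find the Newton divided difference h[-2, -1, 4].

2

h[-2,-1] = (1 - 1) / (-1 - (-2)) = 0
h[-1,4] = (61 - 1) / (4 - (-1)) = 12
h[-2,-1,4] = (12 - 0) / (4 - (-2)) = 2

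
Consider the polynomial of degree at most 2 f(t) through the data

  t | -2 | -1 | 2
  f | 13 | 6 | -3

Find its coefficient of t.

Build the Lagrange basis polynomials:
L_0(t) = (t + 1)(t - 2) / [4] = (1/4)t^2 - (1/4)t - 1/2
L_1(t) = (t + 2)(t - 2) / [-3] = -(1/3)t^2 + 4/3
L_2(t) = (t + 2)(t + 1) / [12] = (1/12)t^2 + (1/4)t + 1/6
f(t) = 13·L_0 + 6·L_1 + (-3)·L_2
Only the coefficient of t is needed; take it from each L_i and combine:
13·(-1/4) + 6·(0) + (-3)·(1/4) = -4

-4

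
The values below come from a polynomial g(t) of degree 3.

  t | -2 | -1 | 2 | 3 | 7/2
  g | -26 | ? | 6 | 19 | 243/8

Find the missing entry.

-9

The 4 known values determine g uniquely (degree ≤ 3).
Evaluate each Lagrange basis at t = -1:
L_0(-1) = (-3)·(-4)·(-9/2)/[(-4)·(-5)·(-11/2)] = 27/55
L_1(-1) = (1)·(-4)·(-9/2)/[(4)·(-1)·(-3/2)] = 3
L_2(-1) = (1)·(-3)·(-9/2)/[(5)·(1)·(-1/2)] = -27/5
L_3(-1) = (1)·(-3)·(-4)/[(11/2)·(3/2)·(1/2)] = 32/11
Sum: (-26)·(27/55) + 6·(3) + 19·(-27/5) + 243/8·(32/11) = -9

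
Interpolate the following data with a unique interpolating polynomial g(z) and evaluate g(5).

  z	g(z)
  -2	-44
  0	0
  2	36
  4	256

Evaluate each Lagrange basis at z = 5:
L_0(5) = (5)·(3)·(1)/[(-2)·(-4)·(-6)] = -5/16
L_1(5) = (7)·(3)·(1)/[(2)·(-2)·(-4)] = 21/16
L_2(5) = (7)·(5)·(1)/[(4)·(2)·(-2)] = -35/16
L_3(5) = (7)·(5)·(3)/[(6)·(4)·(2)] = 35/16
Sum: (-44)·(-5/16) + 0 + 36·(-35/16) + 256·(35/16) = 495

495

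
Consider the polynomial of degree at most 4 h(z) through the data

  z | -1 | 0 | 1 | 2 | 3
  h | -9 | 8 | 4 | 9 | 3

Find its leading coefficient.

-25/12

Build the Lagrange basis polynomials:
L_0(z) = z(z - 1)(z - 2)(z - 3) / [24] = (1/24)z^4 - (1/4)z^3 + (11/24)z^2 - (1/4)z
L_1(z) = (z + 1)(z - 1)(z - 2)(z - 3) / [-6] = -(1/6)z^4 + (5/6)z^3 - (5/6)z^2 - (5/6)z + 1
L_2(z) = (z + 1)z(z - 2)(z - 3) / [4] = (1/4)z^4 - z^3 + (1/4)z^2 + (3/2)z
L_3(z) = (z + 1)z(z - 1)(z - 3) / [-6] = -(1/6)z^4 + (1/2)z^3 + (1/6)z^2 - (1/2)z
L_4(z) = (z + 1)z(z - 1)(z - 2) / [24] = (1/24)z^4 - (1/12)z^3 - (1/24)z^2 + (1/12)z
h(z) = (-9)·L_0 + 8·L_1 + 4·L_2 + 9·L_3 + 3·L_4
Only the coefficient of z^4 is needed; take it from each L_i and combine:
(-9)·(1/24) + 8·(-1/6) + 4·(1/4) + 9·(-1/6) + 3·(1/24) = -25/12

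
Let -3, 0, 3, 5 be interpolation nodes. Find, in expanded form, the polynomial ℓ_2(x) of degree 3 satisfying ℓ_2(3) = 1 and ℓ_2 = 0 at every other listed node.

ℓ_2(x) = -(1/36)x^3 + (1/18)x^2 + (5/12)x

ℓ_2(x) = (x + 3)x(x - 5) / [(6)·(3)·(-2)]
       = (x^3 - 2x^2 - 15x) / (-36)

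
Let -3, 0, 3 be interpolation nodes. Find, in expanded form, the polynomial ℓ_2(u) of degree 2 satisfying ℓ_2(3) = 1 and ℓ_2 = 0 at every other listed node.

ℓ_2(u) = (1/18)u^2 + (1/6)u

ℓ_2(u) = (u + 3)u / [(6)·(3)]
       = (u^2 + 3u) / (18)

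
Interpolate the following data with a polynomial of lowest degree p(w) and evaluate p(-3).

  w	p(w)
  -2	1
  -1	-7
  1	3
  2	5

85/3

Evaluate each Lagrange basis at w = -3:
L_0(-3) = (-2)·(-4)·(-5)/[(-1)·(-3)·(-4)] = 10/3
L_1(-3) = (-1)·(-4)·(-5)/[(1)·(-2)·(-3)] = -10/3
L_2(-3) = (-1)·(-2)·(-5)/[(3)·(2)·(-1)] = 5/3
L_3(-3) = (-1)·(-2)·(-4)/[(4)·(3)·(1)] = -2/3
Sum: 1·(10/3) + (-7)·(-10/3) + 3·(5/3) + 5·(-2/3) = 85/3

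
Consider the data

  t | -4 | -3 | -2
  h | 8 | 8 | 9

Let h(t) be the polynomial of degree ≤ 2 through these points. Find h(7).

63

L_0(7) = (10)·(9)/[(-1)·(-2)] = 45
L_1(7) = (11)·(9)/[(1)·(-1)] = -99
L_2(7) = (11)·(10)/[(2)·(1)] = 55
Sum: 8·(45) + 8·(-99) + 9·(55) = 63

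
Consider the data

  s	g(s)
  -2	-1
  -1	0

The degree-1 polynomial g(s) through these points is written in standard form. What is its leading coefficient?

The leading coefficient equals the top divided difference g[-2,-1].
g[-2,-1] = (0 - (-1)) / (-1 - (-2)) = 1

1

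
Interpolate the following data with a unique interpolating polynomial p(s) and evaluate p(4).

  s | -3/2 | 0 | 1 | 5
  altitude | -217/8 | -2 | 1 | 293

L_0(4) = (4)·(3)·(-1)/[(-3/2)·(-5/2)·(-13/2)] = 32/65
L_1(4) = (11/2)·(3)·(-1)/[(3/2)·(-1)·(-5)] = -11/5
L_2(4) = (11/2)·(4)·(-1)/[(5/2)·(1)·(-4)] = 11/5
L_3(4) = (11/2)·(4)·(3)/[(13/2)·(5)·(4)] = 33/65
Sum: (-217/8)·(32/65) + (-2)·(-11/5) + 1·(11/5) + 293·(33/65) = 142

142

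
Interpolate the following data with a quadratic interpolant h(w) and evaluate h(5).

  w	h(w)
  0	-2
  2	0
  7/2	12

Evaluate each Lagrange basis at w = 5:
L_0(5) = (3)·(3/2)/[(-2)·(-7/2)] = 9/14
L_1(5) = (5)·(3/2)/[(2)·(-3/2)] = -5/2
L_2(5) = (5)·(3)/[(7/2)·(3/2)] = 20/7
Sum: (-2)·(9/14) + 0 + 12·(20/7) = 33

33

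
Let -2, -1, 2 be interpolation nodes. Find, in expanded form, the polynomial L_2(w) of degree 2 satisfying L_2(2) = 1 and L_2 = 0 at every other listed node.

L_2(w) = (1/12)w^2 + (1/4)w + 1/6

L_2(w) = (w + 2)(w + 1) / [(4)·(3)]
       = (w^2 + 3w + 2) / (12)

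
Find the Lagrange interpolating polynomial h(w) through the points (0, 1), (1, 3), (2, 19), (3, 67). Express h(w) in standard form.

Build the Lagrange basis polynomials:
L_0(w) = (w - 1)(w - 2)(w - 3) / [-6] = -(1/6)w^3 + w^2 - (11/6)w + 1
L_1(w) = w(w - 2)(w - 3) / [2] = (1/2)w^3 - (5/2)w^2 + 3w
L_2(w) = w(w - 1)(w - 3) / [-2] = -(1/2)w^3 + 2w^2 - (3/2)w
L_3(w) = w(w - 1)(w - 2) / [6] = (1/6)w^3 - (1/2)w^2 + (1/3)w
h(w) = 1·L_0 + 3·L_1 + 19·L_2 + 67·L_3
  1·L_0(w) = -(1/6)w^3 + w^2 - (11/6)w + 1
  3·L_1(w) = (3/2)w^3 - (15/2)w^2 + 9w
  19·L_2(w) = -(19/2)w^3 + 38w^2 - (57/2)w
  67·L_3(w) = (67/6)w^3 - (67/2)w^2 + (67/3)w
Adding term by term: 3w^3 - 2w^2 + w + 1

h(w) = 3w^3 - 2w^2 + w + 1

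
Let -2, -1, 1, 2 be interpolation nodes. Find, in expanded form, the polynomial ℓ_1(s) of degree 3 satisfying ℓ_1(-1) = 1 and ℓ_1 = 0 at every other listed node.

ℓ_1(s) = (s + 2)(s - 1)(s - 2) / [(1)·(-2)·(-3)]
       = (s^3 - s^2 - 4s + 4) / (6)

ℓ_1(s) = (1/6)s^3 - (1/6)s^2 - (2/3)s + 2/3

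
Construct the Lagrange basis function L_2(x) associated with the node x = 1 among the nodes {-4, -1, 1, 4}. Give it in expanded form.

L_2(x) = -(1/30)x^3 - (1/30)x^2 + (8/15)x + 8/15

L_2(x) = (x + 4)(x + 1)(x - 4) / [(5)·(2)·(-3)]
       = (x^3 + x^2 - 16x - 16) / (-30)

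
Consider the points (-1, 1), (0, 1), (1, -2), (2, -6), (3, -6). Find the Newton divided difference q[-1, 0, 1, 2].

q[-1,0] = (1 - 1) / (0 - (-1)) = 0
q[0,1] = (-2 - 1) / (1 - 0) = -3
q[1,2] = (-6 - (-2)) / (2 - 1) = -4
q[-1,0,1] = (-3 - 0) / (1 - (-1)) = -3/2
q[0,1,2] = (-4 - (-3)) / (2 - 0) = -1/2
q[-1,0,1,2] = (-1/2 - (-3/2)) / (2 - (-1)) = 1/3

1/3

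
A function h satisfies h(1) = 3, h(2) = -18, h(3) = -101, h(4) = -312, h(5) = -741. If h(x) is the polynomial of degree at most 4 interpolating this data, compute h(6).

Evaluate each Lagrange basis at x = 6:
L_0(6) = (4)·(3)·(2)·(1)/[(-1)·(-2)·(-3)·(-4)] = 1
L_1(6) = (5)·(3)·(2)·(1)/[(1)·(-1)·(-2)·(-3)] = -5
L_2(6) = (5)·(4)·(2)·(1)/[(2)·(1)·(-1)·(-2)] = 10
L_3(6) = (5)·(4)·(3)·(1)/[(3)·(2)·(1)·(-1)] = -10
L_4(6) = (5)·(4)·(3)·(2)/[(4)·(3)·(2)·(1)] = 5
Sum: 3·(1) + (-18)·(-5) + (-101)·(10) + (-312)·(-10) + (-741)·(5) = -1502

-1502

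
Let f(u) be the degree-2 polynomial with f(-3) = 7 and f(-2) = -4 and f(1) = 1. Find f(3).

36

L_0(3) = (5)·(2)/[(-1)·(-4)] = 5/2
L_1(3) = (6)·(2)/[(1)·(-3)] = -4
L_2(3) = (6)·(5)/[(4)·(3)] = 5/2
Sum: 7·(5/2) + (-4)·(-4) + 1·(5/2) = 36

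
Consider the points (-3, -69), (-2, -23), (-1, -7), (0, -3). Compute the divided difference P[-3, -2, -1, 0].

3

P[-3,-2] = (-23 - (-69)) / (-2 - (-3)) = 46
P[-2,-1] = (-7 - (-23)) / (-1 - (-2)) = 16
P[-1,0] = (-3 - (-7)) / (0 - (-1)) = 4
P[-3,-2,-1] = (16 - 46) / (-1 - (-3)) = -15
P[-2,-1,0] = (4 - 16) / (0 - (-2)) = -6
P[-3,-2,-1,0] = (-6 - (-15)) / (0 - (-3)) = 3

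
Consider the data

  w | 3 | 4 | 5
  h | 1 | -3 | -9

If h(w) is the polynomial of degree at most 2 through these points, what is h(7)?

Evaluate each Lagrange basis at w = 7:
L_0(7) = (3)·(2)/[(-1)·(-2)] = 3
L_1(7) = (4)·(2)/[(1)·(-1)] = -8
L_2(7) = (4)·(3)/[(2)·(1)] = 6
Sum: 1·(3) + (-3)·(-8) + (-9)·(6) = -27

-27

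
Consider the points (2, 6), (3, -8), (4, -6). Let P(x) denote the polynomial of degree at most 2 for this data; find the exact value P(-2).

L_0(-2) = (-5)·(-6)/[(-1)·(-2)] = 15
L_1(-2) = (-4)·(-6)/[(1)·(-1)] = -24
L_2(-2) = (-4)·(-5)/[(2)·(1)] = 10
Sum: 6·(15) + (-8)·(-24) + (-6)·(10) = 222

222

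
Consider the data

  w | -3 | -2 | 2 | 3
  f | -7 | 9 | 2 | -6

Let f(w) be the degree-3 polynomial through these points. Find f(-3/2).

Evaluate each Lagrange basis at w = -3/2:
L_0(-3/2) = (1/2)·(-7/2)·(-9/2)/[(-1)·(-5)·(-6)] = -21/80
L_1(-3/2) = (3/2)·(-7/2)·(-9/2)/[(1)·(-4)·(-5)] = 189/160
L_2(-3/2) = (3/2)·(1/2)·(-9/2)/[(5)·(4)·(-1)] = 27/160
L_3(-3/2) = (3/2)·(1/2)·(-7/2)/[(6)·(5)·(1)] = -7/80
Sum: (-7)·(-21/80) + 9·(189/160) + 2·(27/160) + (-6)·(-7/80) = 2133/160

2133/160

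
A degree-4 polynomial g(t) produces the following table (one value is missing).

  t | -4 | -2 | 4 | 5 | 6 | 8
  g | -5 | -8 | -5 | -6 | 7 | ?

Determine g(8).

The 5 known values determine g uniquely (degree ≤ 4).
Evaluate each Lagrange basis at t = 8:
L_0(8) = (10)·(4)·(3)·(2)/[(-2)·(-8)·(-9)·(-10)] = 1/6
L_1(8) = (12)·(4)·(3)·(2)/[(2)·(-6)·(-7)·(-8)] = -3/7
L_2(8) = (12)·(10)·(3)·(2)/[(8)·(6)·(-1)·(-2)] = 15/2
L_3(8) = (12)·(10)·(4)·(2)/[(9)·(7)·(1)·(-1)] = -320/21
L_4(8) = (12)·(10)·(4)·(3)/[(10)·(8)·(2)·(1)] = 9
Sum: (-5)·(1/6) + (-8)·(-3/7) + (-5)·(15/2) + (-6)·(-320/21) + 7·(9) = 2510/21

2510/21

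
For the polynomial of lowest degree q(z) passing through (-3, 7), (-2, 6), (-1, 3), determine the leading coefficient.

The leading coefficient equals the top divided difference q[-3,-2,-1].
q[-3,-2] = (6 - 7) / (-2 - (-3)) = -1
q[-2,-1] = (3 - 6) / (-1 - (-2)) = -3
q[-3,-2,-1] = (-3 - (-1)) / (-1 - (-3)) = -1

-1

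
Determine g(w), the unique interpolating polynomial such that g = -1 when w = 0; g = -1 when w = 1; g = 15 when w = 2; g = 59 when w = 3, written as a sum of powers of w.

Newton's divided differences:
g[0,1] = (-1 - (-1)) / (1 - 0) = 0
g[1,2] = (15 - (-1)) / (2 - 1) = 16
g[2,3] = (59 - 15) / (3 - 2) = 44
g[0,1,2] = (16 - 0) / (2 - 0) = 8
g[1,2,3] = (44 - 16) / (3 - 1) = 14
g[0,1,2,3] = (14 - 8) / (3 - 0) = 2
g(w) = -1 + 8·w(w - 1) + 2·w(w - 1)(w - 2)
Expanding: g(w) = 2w^3 + 2w^2 - 4w - 1

g(w) = 2w^3 + 2w^2 - 4w - 1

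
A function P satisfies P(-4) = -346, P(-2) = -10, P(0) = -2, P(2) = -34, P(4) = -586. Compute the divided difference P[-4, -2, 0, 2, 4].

-2

P[-4,-2] = (-10 - (-346)) / (-2 - (-4)) = 168
P[-2,0] = (-2 - (-10)) / (0 - (-2)) = 4
P[0,2] = (-34 - (-2)) / (2 - 0) = -16
P[2,4] = (-586 - (-34)) / (4 - 2) = -276
P[-4,-2,0] = (4 - 168) / (0 - (-4)) = -41
P[-2,0,2] = (-16 - 4) / (2 - (-2)) = -5
P[0,2,4] = (-276 - (-16)) / (4 - 0) = -65
P[-4,-2,0,2] = (-5 - (-41)) / (2 - (-4)) = 6
P[-2,0,2,4] = (-65 - (-5)) / (4 - (-2)) = -10
P[-4,-2,0,2,4] = (-10 - 6) / (4 - (-4)) = -2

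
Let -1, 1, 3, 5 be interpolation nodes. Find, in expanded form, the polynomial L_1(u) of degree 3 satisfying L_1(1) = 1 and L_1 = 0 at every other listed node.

L_1(u) = (u + 1)(u - 3)(u - 5) / [(2)·(-2)·(-4)]
       = (u^3 - 7u^2 + 7u + 15) / (16)

L_1(u) = (1/16)u^3 - (7/16)u^2 + (7/16)u + 15/16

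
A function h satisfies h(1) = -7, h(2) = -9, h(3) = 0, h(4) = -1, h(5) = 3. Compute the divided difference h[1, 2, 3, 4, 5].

3/2

h[1,2] = (-9 - (-7)) / (2 - 1) = -2
h[2,3] = (0 - (-9)) / (3 - 2) = 9
h[3,4] = (-1 - 0) / (4 - 3) = -1
h[4,5] = (3 - (-1)) / (5 - 4) = 4
h[1,2,3] = (9 - (-2)) / (3 - 1) = 11/2
h[2,3,4] = (-1 - 9) / (4 - 2) = -5
h[3,4,5] = (4 - (-1)) / (5 - 3) = 5/2
h[1,2,3,4] = (-5 - 11/2) / (4 - 1) = -7/2
h[2,3,4,5] = (5/2 - (-5)) / (5 - 2) = 5/2
h[1,2,3,4,5] = (5/2 - (-7/2)) / (5 - 1) = 3/2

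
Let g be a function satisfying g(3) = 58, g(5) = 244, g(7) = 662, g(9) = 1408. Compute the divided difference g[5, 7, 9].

41

g[5,7] = (662 - 244) / (7 - 5) = 209
g[7,9] = (1408 - 662) / (9 - 7) = 373
g[5,7,9] = (373 - 209) / (9 - 5) = 41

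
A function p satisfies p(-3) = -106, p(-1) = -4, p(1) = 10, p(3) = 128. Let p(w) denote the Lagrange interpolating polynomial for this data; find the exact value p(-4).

-250

L_0(-4) = (-3)·(-5)·(-7)/[(-2)·(-4)·(-6)] = 35/16
L_1(-4) = (-1)·(-5)·(-7)/[(2)·(-2)·(-4)] = -35/16
L_2(-4) = (-1)·(-3)·(-7)/[(4)·(2)·(-2)] = 21/16
L_3(-4) = (-1)·(-3)·(-5)/[(6)·(4)·(2)] = -5/16
Sum: (-106)·(35/16) + (-4)·(-35/16) + 10·(21/16) + 128·(-5/16) = -250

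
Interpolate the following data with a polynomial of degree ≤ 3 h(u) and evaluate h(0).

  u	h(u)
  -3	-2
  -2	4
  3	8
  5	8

Using Newton's divided-difference form:
h[-3,-2] = (4 - (-2)) / (-2 - (-3)) = 6
h[-2,3] = (8 - 4) / (3 - (-2)) = 4/5
h[3,5] = (8 - 8) / (5 - 3) = 0
h[-3,-2,3] = (4/5 - 6) / (3 - (-3)) = -13/15
h[-2,3,5] = (0 - 4/5) / (5 - (-2)) = -4/35
h[-3,-2,3,5] = (-4/35 - (-13/15)) / (5 - (-3)) = 79/840
h(0) = -2 + 6·(3) + (-13/15)·(3)·(2) + (79/840)·(3)·(2)·(-3) = 255/28

255/28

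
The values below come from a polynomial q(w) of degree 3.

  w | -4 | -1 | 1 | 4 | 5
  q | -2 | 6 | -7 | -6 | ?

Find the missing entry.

The 4 known values determine q uniquely (degree ≤ 3).
L_0(5) = (6)·(4)·(1)/[(-3)·(-5)·(-8)] = -1/5
L_1(5) = (9)·(4)·(1)/[(3)·(-2)·(-5)] = 6/5
L_2(5) = (9)·(6)·(1)/[(5)·(2)·(-3)] = -9/5
L_3(5) = (9)·(6)·(4)/[(8)·(5)·(3)] = 9/5
Sum: (-2)·(-1/5) + 6·(6/5) + (-7)·(-9/5) + (-6)·(9/5) = 47/5

47/5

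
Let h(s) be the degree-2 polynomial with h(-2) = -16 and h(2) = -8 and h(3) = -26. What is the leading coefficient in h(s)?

The leading coefficient equals the top divided difference h[-2,2,3].
h[-2,2] = (-8 - (-16)) / (2 - (-2)) = 2
h[2,3] = (-26 - (-8)) / (3 - 2) = -18
h[-2,2,3] = (-18 - 2) / (3 - (-2)) = -4

-4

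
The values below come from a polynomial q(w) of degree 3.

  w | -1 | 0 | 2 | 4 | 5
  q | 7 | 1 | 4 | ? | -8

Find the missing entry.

The 4 known values determine q uniquely (degree ≤ 3).
Evaluate each Lagrange basis at w = 4:
L_0(4) = (4)·(2)·(-1)/[(-1)·(-3)·(-6)] = 4/9
L_1(4) = (5)·(2)·(-1)/[(1)·(-2)·(-5)] = -1
L_2(4) = (5)·(4)·(-1)/[(3)·(2)·(-3)] = 10/9
L_3(4) = (5)·(4)·(2)/[(6)·(5)·(3)] = 4/9
Sum: 7·(4/9) + 1·(-1) + 4·(10/9) + (-8)·(4/9) = 3

3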